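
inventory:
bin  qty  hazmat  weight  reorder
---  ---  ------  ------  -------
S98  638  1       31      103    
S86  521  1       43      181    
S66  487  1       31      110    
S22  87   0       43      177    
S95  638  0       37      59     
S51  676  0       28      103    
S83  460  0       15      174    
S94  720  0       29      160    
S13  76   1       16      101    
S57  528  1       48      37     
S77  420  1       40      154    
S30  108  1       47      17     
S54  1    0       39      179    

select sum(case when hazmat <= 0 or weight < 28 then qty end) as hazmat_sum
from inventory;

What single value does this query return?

2658

bin=S98: ✗
bin=S86: ✗
bin=S66: ✗
bin=S22: ✓ → 87
bin=S95: ✓ → 638
bin=S51: ✓ → 676
bin=S83: ✓ → 460
bin=S94: ✓ → 720
bin=S13: ✓ → 76
bin=S57: ✗
bin=S77: ✗
bin=S30: ✗
bin=S54: ✓ → 1
hazmat_sum = 87 + 638 + 676 + 460 + 720 + 76 + 1 = 2658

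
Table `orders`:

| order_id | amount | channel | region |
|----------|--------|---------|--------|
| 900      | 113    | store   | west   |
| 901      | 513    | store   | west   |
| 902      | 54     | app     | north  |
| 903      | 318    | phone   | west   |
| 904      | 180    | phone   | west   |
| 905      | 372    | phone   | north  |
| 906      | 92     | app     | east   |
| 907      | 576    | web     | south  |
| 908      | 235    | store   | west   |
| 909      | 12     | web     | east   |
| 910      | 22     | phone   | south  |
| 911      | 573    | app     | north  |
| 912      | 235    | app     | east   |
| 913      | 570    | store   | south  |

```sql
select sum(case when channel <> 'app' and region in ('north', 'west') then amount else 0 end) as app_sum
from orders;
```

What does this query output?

order_id=900: ✓ → 113
order_id=901: ✓ → 513
order_id=902: ✗
order_id=903: ✓ → 318
order_id=904: ✓ → 180
order_id=905: ✓ → 372
order_id=906: ✗
order_id=907: ✗
order_id=908: ✓ → 235
order_id=909: ✗
order_id=910: ✗
order_id=911: ✗
order_id=912: ✗
order_id=913: ✗
app_sum = 113 + 513 + 318 + 180 + 372 + 235 = 1731

1731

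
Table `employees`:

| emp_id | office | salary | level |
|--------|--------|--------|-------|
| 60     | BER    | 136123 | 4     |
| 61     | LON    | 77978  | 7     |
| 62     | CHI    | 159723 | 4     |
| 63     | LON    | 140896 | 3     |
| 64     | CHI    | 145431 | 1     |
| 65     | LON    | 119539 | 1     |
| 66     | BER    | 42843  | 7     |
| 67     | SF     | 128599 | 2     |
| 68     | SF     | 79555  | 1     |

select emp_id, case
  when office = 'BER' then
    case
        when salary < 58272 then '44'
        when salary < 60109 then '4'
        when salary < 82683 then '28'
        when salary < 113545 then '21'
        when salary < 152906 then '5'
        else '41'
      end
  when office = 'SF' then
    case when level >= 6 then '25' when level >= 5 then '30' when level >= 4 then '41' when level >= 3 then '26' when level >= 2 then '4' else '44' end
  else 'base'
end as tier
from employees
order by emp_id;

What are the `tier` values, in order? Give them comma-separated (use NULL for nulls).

emp_id=60: office='BER' → inner[salary < 152906] → 5
emp_id=61: office='LON' → outer ELSE → base
emp_id=62: office='CHI' → outer ELSE → base
emp_id=63: office='LON' → outer ELSE → base
emp_id=64: office='CHI' → outer ELSE → base
emp_id=65: office='LON' → outer ELSE → base
emp_id=66: office='BER' → inner[salary < 58272] → 44
emp_id=67: office='SF' → inner[level >= 2] → 4
emp_id=68: office='SF' → inner[ELSE] → 44

5, base, base, base, base, base, 44, 4, 44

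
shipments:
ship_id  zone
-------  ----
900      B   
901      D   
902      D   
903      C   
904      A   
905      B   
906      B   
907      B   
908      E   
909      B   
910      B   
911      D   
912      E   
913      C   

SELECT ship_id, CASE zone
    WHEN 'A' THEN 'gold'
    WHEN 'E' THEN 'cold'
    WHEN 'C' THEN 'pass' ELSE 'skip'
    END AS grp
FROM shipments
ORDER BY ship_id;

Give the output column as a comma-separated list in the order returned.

skip, skip, skip, pass, gold, skip, skip, skip, cold, skip, skip, skip, cold, pass

ship_id=900: ELSE → skip
ship_id=901: ELSE → skip
ship_id=902: ELSE → skip
ship_id=903: zone='C' → pass
ship_id=904: zone='A' → gold
ship_id=905: ELSE → skip
ship_id=906: ELSE → skip
ship_id=907: ELSE → skip
ship_id=908: zone='E' → cold
ship_id=909: ELSE → skip
ship_id=910: ELSE → skip
ship_id=911: ELSE → skip
ship_id=912: zone='E' → cold
ship_id=913: zone='C' → pass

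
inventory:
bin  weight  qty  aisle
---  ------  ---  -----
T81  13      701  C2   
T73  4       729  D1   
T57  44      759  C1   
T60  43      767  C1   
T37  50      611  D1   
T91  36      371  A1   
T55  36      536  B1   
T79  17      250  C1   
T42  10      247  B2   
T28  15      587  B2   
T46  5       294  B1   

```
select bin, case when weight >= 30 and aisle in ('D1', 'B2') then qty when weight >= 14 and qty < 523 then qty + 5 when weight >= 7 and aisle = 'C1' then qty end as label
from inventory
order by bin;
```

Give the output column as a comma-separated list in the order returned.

NULL, 611, NULL, NULL, NULL, 759, 767, NULL, 255, NULL, 376

bin=T28: (no match → NULL) → NULL
bin=T37: weight >= 30 and aisle in ('D1', 'B2') → 611
bin=T42: (no match → NULL) → NULL
bin=T46: (no match → NULL) → NULL
bin=T55: (no match → NULL) → NULL
bin=T57: weight >= 7 and aisle = 'C1' → 759
bin=T60: weight >= 7 and aisle = 'C1' → 767
bin=T73: (no match → NULL) → NULL
bin=T79: weight >= 14 and qty < 523 → 255
bin=T81: (no match → NULL) → NULL
bin=T91: weight >= 14 and qty < 523 → 376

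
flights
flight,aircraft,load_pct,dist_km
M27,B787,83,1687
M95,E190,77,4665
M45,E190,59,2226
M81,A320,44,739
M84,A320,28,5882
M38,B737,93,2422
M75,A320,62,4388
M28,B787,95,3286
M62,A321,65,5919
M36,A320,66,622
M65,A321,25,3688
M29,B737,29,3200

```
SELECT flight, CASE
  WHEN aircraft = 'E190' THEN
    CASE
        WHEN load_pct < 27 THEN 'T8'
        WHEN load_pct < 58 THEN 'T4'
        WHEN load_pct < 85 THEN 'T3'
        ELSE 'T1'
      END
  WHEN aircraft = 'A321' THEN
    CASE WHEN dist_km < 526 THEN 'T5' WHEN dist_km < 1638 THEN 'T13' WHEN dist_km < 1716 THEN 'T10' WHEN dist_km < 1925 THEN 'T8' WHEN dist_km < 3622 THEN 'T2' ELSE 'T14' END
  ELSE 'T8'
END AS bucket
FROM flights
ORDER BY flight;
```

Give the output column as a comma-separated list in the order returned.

T8, T8, T8, T8, T8, T3, T14, T14, T8, T8, T8, T3

flight=M27: aircraft='B787' → outer ELSE → T8
flight=M28: aircraft='B787' → outer ELSE → T8
flight=M29: aircraft='B737' → outer ELSE → T8
flight=M36: aircraft='A320' → outer ELSE → T8
flight=M38: aircraft='B737' → outer ELSE → T8
flight=M45: aircraft='E190' → inner[load_pct < 85] → T3
flight=M62: aircraft='A321' → inner[ELSE] → T14
flight=M65: aircraft='A321' → inner[ELSE] → T14
flight=M75: aircraft='A320' → outer ELSE → T8
flight=M81: aircraft='A320' → outer ELSE → T8
flight=M84: aircraft='A320' → outer ELSE → T8
flight=M95: aircraft='E190' → inner[load_pct < 85] → T3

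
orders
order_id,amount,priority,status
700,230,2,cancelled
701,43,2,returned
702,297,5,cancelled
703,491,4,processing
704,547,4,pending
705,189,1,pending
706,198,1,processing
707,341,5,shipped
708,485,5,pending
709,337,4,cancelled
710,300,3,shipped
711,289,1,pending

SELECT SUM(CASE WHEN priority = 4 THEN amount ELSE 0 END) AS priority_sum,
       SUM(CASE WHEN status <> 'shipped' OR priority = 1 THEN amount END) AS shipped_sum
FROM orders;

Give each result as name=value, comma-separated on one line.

priority_sum=1375, shipped_sum=3106

[priority_sum: priority = 4]
order_id=700: ✗
order_id=701: ✗
order_id=702: ✗
order_id=703: ✓ → 491
order_id=704: ✓ → 547
order_id=705: ✗
order_id=706: ✗
order_id=707: ✗
order_id=708: ✗
order_id=709: ✓ → 337
order_id=710: ✗
order_id=711: ✗
priority_sum = 491 + 547 + 337 = 1375
—
[shipped_sum: status <> 'shipped' OR priority = 1]
order_id=700: ✓ → 230
order_id=701: ✓ → 43
order_id=702: ✓ → 297
order_id=703: ✓ → 491
order_id=704: ✓ → 547
order_id=705: ✓ → 189
order_id=706: ✓ → 198
order_id=707: ✗
order_id=708: ✓ → 485
order_id=709: ✓ → 337
order_id=710: ✗
order_id=711: ✓ → 289
shipped_sum = 230 + 43 + 297 + 491 + 547 + 189 + 198 + 485 + 337 + 289 = 3106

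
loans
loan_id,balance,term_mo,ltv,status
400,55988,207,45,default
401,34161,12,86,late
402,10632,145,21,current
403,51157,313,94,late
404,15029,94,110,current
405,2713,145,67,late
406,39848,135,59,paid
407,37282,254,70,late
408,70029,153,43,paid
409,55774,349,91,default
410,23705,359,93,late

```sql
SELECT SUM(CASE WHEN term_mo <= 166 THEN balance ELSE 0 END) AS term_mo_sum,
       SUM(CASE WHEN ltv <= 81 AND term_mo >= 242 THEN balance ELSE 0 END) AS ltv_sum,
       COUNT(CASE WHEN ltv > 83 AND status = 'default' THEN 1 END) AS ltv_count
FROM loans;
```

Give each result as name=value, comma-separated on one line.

[term_mo_sum: term_mo <= 166]
loan_id=400: ✗
loan_id=401: ✓ → 34161
loan_id=402: ✓ → 10632
loan_id=403: ✗
loan_id=404: ✓ → 15029
loan_id=405: ✓ → 2713
loan_id=406: ✓ → 39848
loan_id=407: ✗
loan_id=408: ✓ → 70029
loan_id=409: ✗
loan_id=410: ✗
term_mo_sum = 34161 + 10632 + 15029 + 2713 + 39848 + 70029 = 172412
—
[ltv_sum: ltv <= 81 AND term_mo >= 242]
loan_id=400: ✗
loan_id=401: ✗
loan_id=402: ✗
loan_id=403: ✗
loan_id=404: ✗
loan_id=405: ✗
loan_id=406: ✗
loan_id=407: ✓ → 37282
loan_id=408: ✗
loan_id=409: ✗
loan_id=410: ✗
ltv_sum = 37282
—
[ltv_count: ltv > 83 AND status = 'default']
loan_id=400: ✗
loan_id=401: ✗
loan_id=402: ✗
loan_id=403: ✗
loan_id=404: ✗
loan_id=405: ✗
loan_id=406: ✗
loan_id=407: ✗
loan_id=408: ✗
loan_id=409: ✓ → 1
loan_id=410: ✗
ltv_count = COUNT(1) = 1

term_mo_sum=172412, ltv_sum=37282, ltv_count=1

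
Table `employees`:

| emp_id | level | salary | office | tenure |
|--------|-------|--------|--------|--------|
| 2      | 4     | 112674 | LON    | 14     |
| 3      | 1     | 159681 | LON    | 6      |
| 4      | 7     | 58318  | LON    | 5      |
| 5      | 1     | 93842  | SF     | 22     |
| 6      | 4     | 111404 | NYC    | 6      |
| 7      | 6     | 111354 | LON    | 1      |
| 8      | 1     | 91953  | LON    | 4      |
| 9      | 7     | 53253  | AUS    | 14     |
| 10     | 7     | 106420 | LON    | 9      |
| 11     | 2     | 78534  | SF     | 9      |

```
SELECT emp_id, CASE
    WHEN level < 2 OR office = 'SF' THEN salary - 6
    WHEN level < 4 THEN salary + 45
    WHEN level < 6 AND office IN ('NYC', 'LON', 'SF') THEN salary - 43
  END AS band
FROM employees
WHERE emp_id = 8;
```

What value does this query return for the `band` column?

emp_id = 8: level=1, salary=91953, office=LON, tenure=4.
level < 2 OR office = 'SF' → true → 91947

91947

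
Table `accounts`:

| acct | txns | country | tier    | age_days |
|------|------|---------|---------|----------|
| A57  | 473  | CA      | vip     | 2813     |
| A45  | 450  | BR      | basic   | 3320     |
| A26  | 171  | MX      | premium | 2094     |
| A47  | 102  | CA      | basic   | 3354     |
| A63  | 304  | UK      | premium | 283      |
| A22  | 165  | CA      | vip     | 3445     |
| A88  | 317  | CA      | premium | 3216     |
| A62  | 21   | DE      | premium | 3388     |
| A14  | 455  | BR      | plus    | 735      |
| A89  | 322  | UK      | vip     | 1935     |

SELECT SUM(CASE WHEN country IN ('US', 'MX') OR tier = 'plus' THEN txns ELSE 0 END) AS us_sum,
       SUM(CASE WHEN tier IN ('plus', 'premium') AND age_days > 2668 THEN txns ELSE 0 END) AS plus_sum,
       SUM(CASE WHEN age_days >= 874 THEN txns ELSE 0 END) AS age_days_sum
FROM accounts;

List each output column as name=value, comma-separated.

us_sum=626, plus_sum=338, age_days_sum=2021

[us_sum: country IN ('US', 'MX') OR tier = 'plus']
acct=A57: ✗
acct=A45: ✗
acct=A26: ✓ → 171
acct=A47: ✗
acct=A63: ✗
acct=A22: ✗
acct=A88: ✗
acct=A62: ✗
acct=A14: ✓ → 455
acct=A89: ✗
us_sum = 171 + 455 = 626
—
[plus_sum: tier IN ('plus', 'premium') AND age_days > 2668]
acct=A57: ✗
acct=A45: ✗
acct=A26: ✗
acct=A47: ✗
acct=A63: ✗
acct=A22: ✗
acct=A88: ✓ → 317
acct=A62: ✓ → 21
acct=A14: ✗
acct=A89: ✗
plus_sum = 317 + 21 = 338
—
[age_days_sum: age_days >= 874]
acct=A57: ✓ → 473
acct=A45: ✓ → 450
acct=A26: ✓ → 171
acct=A47: ✓ → 102
acct=A63: ✗
acct=A22: ✓ → 165
acct=A88: ✓ → 317
acct=A62: ✓ → 21
acct=A14: ✗
acct=A89: ✓ → 322
age_days_sum = 473 + 450 + 171 + 102 + 165 + 317 + 21 + 322 = 2021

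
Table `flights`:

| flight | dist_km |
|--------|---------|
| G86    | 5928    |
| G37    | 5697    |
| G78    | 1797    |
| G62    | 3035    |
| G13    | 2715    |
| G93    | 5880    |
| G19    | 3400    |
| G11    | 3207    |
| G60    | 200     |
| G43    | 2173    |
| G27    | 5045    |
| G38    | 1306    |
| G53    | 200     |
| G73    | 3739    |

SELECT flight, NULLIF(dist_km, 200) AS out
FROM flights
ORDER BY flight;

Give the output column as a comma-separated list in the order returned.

3207, 2715, 3400, 5045, 5697, 1306, 2173, NULL, NULL, 3035, 3739, 1797, 5928, 5880

flight=G11: dist_km=3207 vs 200: differ → 3207
flight=G13: dist_km=2715 vs 200: differ → 2715
flight=G19: dist_km=3400 vs 200: differ → 3400
flight=G27: dist_km=5045 vs 200: differ → 5045
flight=G37: dist_km=5697 vs 200: differ → 5697
flight=G38: dist_km=1306 vs 200: differ → 1306
flight=G43: dist_km=2173 vs 200: differ → 2173
flight=G53: dist_km=200 vs 200: equal → NULL
flight=G60: dist_km=200 vs 200: equal → NULL
flight=G62: dist_km=3035 vs 200: differ → 3035
flight=G73: dist_km=3739 vs 200: differ → 3739
flight=G78: dist_km=1797 vs 200: differ → 1797
flight=G86: dist_km=5928 vs 200: differ → 5928
flight=G93: dist_km=5880 vs 200: differ → 5880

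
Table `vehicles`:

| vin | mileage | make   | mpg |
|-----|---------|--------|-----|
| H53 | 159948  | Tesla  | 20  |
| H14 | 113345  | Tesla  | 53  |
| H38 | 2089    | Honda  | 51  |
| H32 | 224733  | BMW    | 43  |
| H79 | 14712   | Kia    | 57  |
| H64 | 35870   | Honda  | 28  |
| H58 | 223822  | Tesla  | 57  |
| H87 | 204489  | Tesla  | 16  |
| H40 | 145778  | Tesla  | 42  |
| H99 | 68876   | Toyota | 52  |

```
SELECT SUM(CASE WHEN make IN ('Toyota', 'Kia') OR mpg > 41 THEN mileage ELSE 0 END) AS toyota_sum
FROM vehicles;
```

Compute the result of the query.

vin=H53: ✗
vin=H14: ✓ → 113345
vin=H38: ✓ → 2089
vin=H32: ✓ → 224733
vin=H79: ✓ → 14712
vin=H64: ✗
vin=H58: ✓ → 223822
vin=H87: ✗
vin=H40: ✓ → 145778
vin=H99: ✓ → 68876
toyota_sum = 113345 + 2089 + 224733 + 14712 + 223822 + 145778 + 68876 = 793355

793355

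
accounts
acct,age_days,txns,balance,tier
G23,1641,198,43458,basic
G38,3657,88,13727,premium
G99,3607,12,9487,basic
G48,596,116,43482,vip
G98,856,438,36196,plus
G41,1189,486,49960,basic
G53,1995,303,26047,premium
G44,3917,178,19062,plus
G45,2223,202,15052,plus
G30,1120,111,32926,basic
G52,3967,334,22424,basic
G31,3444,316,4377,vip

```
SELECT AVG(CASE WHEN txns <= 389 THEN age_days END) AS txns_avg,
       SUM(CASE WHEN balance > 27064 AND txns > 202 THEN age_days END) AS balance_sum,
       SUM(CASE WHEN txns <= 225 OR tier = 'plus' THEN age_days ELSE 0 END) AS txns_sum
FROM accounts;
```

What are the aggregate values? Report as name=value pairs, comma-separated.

[txns_avg: txns <= 389]
acct=G23: ✓ → 1641
acct=G38: ✓ → 3657
acct=G99: ✓ → 3607
acct=G48: ✓ → 596
acct=G98: ✗
acct=G41: ✗
acct=G53: ✓ → 1995
acct=G44: ✓ → 3917
acct=G45: ✓ → 2223
acct=G30: ✓ → 1120
acct=G52: ✓ → 3967
acct=G31: ✓ → 3444
txns_avg = (1641 + 3657 + 3607 + 596 + 1995 + 3917 + 2223 + 1120 + 3967 + 3444) / 10 = 2616.7
—
[balance_sum: balance > 27064 AND txns > 202]
acct=G23: ✗
acct=G38: ✗
acct=G99: ✗
acct=G48: ✗
acct=G98: ✓ → 856
acct=G41: ✓ → 1189
acct=G53: ✗
acct=G44: ✗
acct=G45: ✗
acct=G30: ✗
acct=G52: ✗
acct=G31: ✗
balance_sum = 856 + 1189 = 2045
—
[txns_sum: txns <= 225 OR tier = 'plus']
acct=G23: ✓ → 1641
acct=G38: ✓ → 3657
acct=G99: ✓ → 3607
acct=G48: ✓ → 596
acct=G98: ✓ → 856
acct=G41: ✗
acct=G53: ✗
acct=G44: ✓ → 3917
acct=G45: ✓ → 2223
acct=G30: ✓ → 1120
acct=G52: ✗
acct=G31: ✗
txns_sum = 1641 + 3657 + 3607 + 596 + 856 + 3917 + 2223 + 1120 = 17617

txns_avg=2616.7, balance_sum=2045, txns_sum=17617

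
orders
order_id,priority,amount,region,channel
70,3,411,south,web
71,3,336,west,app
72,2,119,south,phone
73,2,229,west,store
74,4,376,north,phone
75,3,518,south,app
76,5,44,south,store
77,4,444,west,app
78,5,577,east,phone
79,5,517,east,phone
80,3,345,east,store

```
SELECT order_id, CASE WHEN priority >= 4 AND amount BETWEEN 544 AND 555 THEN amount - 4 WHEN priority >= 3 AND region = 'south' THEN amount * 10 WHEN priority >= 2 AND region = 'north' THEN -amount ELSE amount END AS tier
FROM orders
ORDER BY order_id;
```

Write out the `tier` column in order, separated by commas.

order_id=70: priority >= 3 AND region = 'south' → 4110
order_id=71: ELSE → 336
order_id=72: ELSE → 119
order_id=73: ELSE → 229
order_id=74: priority >= 2 AND region = 'north' → -376
order_id=75: priority >= 3 AND region = 'south' → 5180
order_id=76: priority >= 3 AND region = 'south' → 440
order_id=77: ELSE → 444
order_id=78: ELSE → 577
order_id=79: ELSE → 517
order_id=80: ELSE → 345

4110, 336, 119, 229, -376, 5180, 440, 444, 577, 517, 345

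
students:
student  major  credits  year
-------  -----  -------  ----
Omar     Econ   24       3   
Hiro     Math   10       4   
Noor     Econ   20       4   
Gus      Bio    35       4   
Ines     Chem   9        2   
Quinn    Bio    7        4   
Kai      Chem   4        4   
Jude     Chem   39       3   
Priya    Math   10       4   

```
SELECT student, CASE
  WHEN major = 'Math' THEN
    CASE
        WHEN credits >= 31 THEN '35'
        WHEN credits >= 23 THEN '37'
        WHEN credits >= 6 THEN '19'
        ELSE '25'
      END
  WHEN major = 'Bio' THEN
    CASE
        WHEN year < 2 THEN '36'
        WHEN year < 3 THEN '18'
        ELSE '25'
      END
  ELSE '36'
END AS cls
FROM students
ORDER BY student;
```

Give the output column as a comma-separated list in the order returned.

student=Gus: major='Bio' → inner[ELSE] → 25
student=Hiro: major='Math' → inner[credits >= 6] → 19
student=Ines: major='Chem' → outer ELSE → 36
student=Jude: major='Chem' → outer ELSE → 36
student=Kai: major='Chem' → outer ELSE → 36
student=Noor: major='Econ' → outer ELSE → 36
student=Omar: major='Econ' → outer ELSE → 36
student=Priya: major='Math' → inner[credits >= 6] → 19
student=Quinn: major='Bio' → inner[ELSE] → 25

25, 19, 36, 36, 36, 36, 36, 19, 25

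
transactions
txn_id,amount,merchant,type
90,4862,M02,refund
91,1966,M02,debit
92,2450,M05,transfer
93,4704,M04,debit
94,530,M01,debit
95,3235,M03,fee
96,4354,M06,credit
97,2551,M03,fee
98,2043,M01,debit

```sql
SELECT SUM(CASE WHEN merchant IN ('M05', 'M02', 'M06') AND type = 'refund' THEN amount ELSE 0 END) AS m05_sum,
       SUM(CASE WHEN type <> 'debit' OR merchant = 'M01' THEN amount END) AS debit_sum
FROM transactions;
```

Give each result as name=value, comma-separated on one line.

m05_sum=4862, debit_sum=20025

[m05_sum: merchant IN ('M05', 'M02', 'M06') AND type = 'refund']
txn_id=90: ✓ → 4862
txn_id=91: ✗
txn_id=92: ✗
txn_id=93: ✗
txn_id=94: ✗
txn_id=95: ✗
txn_id=96: ✗
txn_id=97: ✗
txn_id=98: ✗
m05_sum = 4862
—
[debit_sum: type <> 'debit' OR merchant = 'M01']
txn_id=90: ✓ → 4862
txn_id=91: ✗
txn_id=92: ✓ → 2450
txn_id=93: ✗
txn_id=94: ✓ → 530
txn_id=95: ✓ → 3235
txn_id=96: ✓ → 4354
txn_id=97: ✓ → 2551
txn_id=98: ✓ → 2043
debit_sum = 4862 + 2450 + 530 + 3235 + 4354 + 2551 + 2043 = 20025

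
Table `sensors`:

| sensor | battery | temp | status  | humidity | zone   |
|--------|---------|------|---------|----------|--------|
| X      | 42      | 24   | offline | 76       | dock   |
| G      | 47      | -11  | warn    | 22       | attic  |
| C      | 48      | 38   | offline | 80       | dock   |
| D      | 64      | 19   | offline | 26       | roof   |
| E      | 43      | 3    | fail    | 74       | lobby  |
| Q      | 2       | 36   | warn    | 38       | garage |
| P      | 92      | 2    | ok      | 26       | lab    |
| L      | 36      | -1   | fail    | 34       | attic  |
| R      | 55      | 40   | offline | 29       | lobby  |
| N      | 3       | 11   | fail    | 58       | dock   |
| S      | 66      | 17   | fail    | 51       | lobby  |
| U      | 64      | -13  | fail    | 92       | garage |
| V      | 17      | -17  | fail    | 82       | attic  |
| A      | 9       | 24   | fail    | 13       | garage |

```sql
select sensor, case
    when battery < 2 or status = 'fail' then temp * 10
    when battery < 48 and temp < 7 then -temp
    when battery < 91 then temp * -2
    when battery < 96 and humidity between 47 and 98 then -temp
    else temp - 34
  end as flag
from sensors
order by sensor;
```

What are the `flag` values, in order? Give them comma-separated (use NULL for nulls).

240, -76, -38, 30, 11, -10, 110, -32, -72, -80, 170, -130, -170, -48

sensor=A: battery < 2 or status = 'fail' → 240
sensor=C: battery < 91 → -76
sensor=D: battery < 91 → -38
sensor=E: battery < 2 or status = 'fail' → 30
sensor=G: battery < 48 and temp < 7 → 11
sensor=L: battery < 2 or status = 'fail' → -10
sensor=N: battery < 2 or status = 'fail' → 110
sensor=P: ELSE → -32
sensor=Q: battery < 91 → -72
sensor=R: battery < 91 → -80
sensor=S: battery < 2 or status = 'fail' → 170
sensor=U: battery < 2 or status = 'fail' → -130
sensor=V: battery < 2 or status = 'fail' → -170
sensor=X: battery < 91 → -48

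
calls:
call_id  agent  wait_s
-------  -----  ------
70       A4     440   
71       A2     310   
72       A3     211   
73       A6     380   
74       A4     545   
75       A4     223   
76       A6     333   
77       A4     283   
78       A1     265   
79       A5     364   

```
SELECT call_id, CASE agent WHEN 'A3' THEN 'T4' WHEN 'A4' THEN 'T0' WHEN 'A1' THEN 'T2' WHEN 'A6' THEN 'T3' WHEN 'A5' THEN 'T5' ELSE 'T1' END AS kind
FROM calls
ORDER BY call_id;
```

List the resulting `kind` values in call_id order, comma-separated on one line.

T0, T1, T4, T3, T0, T0, T3, T0, T2, T5

call_id=70: agent='A4' → T0
call_id=71: ELSE → T1
call_id=72: agent='A3' → T4
call_id=73: agent='A6' → T3
call_id=74: agent='A4' → T0
call_id=75: agent='A4' → T0
call_id=76: agent='A6' → T3
call_id=77: agent='A4' → T0
call_id=78: agent='A1' → T2
call_id=79: agent='A5' → T5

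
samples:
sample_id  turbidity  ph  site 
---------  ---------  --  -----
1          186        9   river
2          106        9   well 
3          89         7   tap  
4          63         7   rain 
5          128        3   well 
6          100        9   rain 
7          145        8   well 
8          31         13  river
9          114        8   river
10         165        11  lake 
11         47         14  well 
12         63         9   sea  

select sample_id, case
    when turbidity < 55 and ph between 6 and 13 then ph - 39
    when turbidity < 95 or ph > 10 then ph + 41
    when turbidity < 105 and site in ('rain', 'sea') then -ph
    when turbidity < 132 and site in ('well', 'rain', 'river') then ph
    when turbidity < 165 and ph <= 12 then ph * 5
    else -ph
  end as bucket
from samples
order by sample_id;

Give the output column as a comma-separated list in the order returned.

-9, 9, 48, 48, 3, -9, 40, -26, 8, 52, 55, 50

sample_id=1: ELSE → -9
sample_id=2: turbidity < 132 and site in ('well', 'rain', 'river') → 9
sample_id=3: turbidity < 95 or ph > 10 → 48
sample_id=4: turbidity < 95 or ph > 10 → 48
sample_id=5: turbidity < 132 and site in ('well', 'rain', 'river') → 3
sample_id=6: turbidity < 105 and site in ('rain', 'sea') → -9
sample_id=7: turbidity < 165 and ph <= 12 → 40
sample_id=8: turbidity < 55 and ph between 6 and 13 → -26
sample_id=9: turbidity < 132 and site in ('well', 'rain', 'river') → 8
sample_id=10: turbidity < 95 or ph > 10 → 52
sample_id=11: turbidity < 95 or ph > 10 → 55
sample_id=12: turbidity < 95 or ph > 10 → 50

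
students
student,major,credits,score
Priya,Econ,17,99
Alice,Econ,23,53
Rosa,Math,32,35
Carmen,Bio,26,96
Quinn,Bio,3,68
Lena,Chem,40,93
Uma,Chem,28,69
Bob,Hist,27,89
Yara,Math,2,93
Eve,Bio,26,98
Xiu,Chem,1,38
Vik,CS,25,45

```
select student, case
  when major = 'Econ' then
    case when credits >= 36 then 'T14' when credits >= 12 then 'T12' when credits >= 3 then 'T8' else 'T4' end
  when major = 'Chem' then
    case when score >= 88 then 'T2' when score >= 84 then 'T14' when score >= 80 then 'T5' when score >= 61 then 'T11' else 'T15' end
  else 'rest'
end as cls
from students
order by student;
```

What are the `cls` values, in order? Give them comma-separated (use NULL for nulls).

student=Alice: major='Econ' → inner[credits >= 12] → T12
student=Bob: major='Hist' → outer ELSE → rest
student=Carmen: major='Bio' → outer ELSE → rest
student=Eve: major='Bio' → outer ELSE → rest
student=Lena: major='Chem' → inner[score >= 88] → T2
student=Priya: major='Econ' → inner[credits >= 12] → T12
student=Quinn: major='Bio' → outer ELSE → rest
student=Rosa: major='Math' → outer ELSE → rest
student=Uma: major='Chem' → inner[score >= 61] → T11
student=Vik: major='CS' → outer ELSE → rest
student=Xiu: major='Chem' → inner[ELSE] → T15
student=Yara: major='Math' → outer ELSE → rest

T12, rest, rest, rest, T2, T12, rest, rest, T11, rest, T15, rest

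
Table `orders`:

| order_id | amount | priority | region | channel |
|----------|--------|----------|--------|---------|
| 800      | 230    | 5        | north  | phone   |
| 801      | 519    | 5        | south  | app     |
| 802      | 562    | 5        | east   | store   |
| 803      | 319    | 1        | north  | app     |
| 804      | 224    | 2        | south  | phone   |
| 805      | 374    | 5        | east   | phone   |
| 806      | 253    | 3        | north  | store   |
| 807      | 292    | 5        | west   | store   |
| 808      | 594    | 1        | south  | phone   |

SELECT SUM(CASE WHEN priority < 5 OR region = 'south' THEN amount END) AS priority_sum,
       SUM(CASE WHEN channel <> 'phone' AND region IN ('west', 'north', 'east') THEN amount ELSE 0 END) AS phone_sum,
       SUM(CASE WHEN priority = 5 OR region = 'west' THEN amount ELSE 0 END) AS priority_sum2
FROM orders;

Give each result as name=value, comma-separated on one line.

priority_sum=1909, phone_sum=1426, priority_sum2=1977

[priority_sum: priority < 5 OR region = 'south']
order_id=800: ✗
order_id=801: ✓ → 519
order_id=802: ✗
order_id=803: ✓ → 319
order_id=804: ✓ → 224
order_id=805: ✗
order_id=806: ✓ → 253
order_id=807: ✗
order_id=808: ✓ → 594
priority_sum = 519 + 319 + 224 + 253 + 594 = 1909
—
[phone_sum: channel <> 'phone' AND region IN ('west', 'north', 'east')]
order_id=800: ✗
order_id=801: ✗
order_id=802: ✓ → 562
order_id=803: ✓ → 319
order_id=804: ✗
order_id=805: ✗
order_id=806: ✓ → 253
order_id=807: ✓ → 292
order_id=808: ✗
phone_sum = 562 + 319 + 253 + 292 = 1426
—
[priority_sum2: priority = 5 OR region = 'west']
order_id=800: ✓ → 230
order_id=801: ✓ → 519
order_id=802: ✓ → 562
order_id=803: ✗
order_id=804: ✗
order_id=805: ✓ → 374
order_id=806: ✗
order_id=807: ✓ → 292
order_id=808: ✗
priority_sum2 = 230 + 519 + 562 + 374 + 292 = 1977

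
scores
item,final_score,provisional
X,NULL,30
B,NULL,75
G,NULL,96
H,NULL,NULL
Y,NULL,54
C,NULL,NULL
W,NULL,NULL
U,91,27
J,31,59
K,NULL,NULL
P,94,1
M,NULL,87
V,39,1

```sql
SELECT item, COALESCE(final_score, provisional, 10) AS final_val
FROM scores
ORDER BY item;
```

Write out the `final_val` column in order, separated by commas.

75, 10, 96, 10, 31, 10, 87, 94, 91, 39, 10, 30, 54

item=B: final_score=NULL, provisional=75 → 75
item=C: final_score=NULL, provisional=NULL, → literal 10 → 10
item=G: final_score=NULL, provisional=96 → 96
item=H: final_score=NULL, provisional=NULL, → literal 10 → 10
item=J: final_score=31 → 31
item=K: final_score=NULL, provisional=NULL, → literal 10 → 10
item=M: final_score=NULL, provisional=87 → 87
item=P: final_score=94 → 94
item=U: final_score=91 → 91
item=V: final_score=39 → 39
item=W: final_score=NULL, provisional=NULL, → literal 10 → 10
item=X: final_score=NULL, provisional=30 → 30
item=Y: final_score=NULL, provisional=54 → 54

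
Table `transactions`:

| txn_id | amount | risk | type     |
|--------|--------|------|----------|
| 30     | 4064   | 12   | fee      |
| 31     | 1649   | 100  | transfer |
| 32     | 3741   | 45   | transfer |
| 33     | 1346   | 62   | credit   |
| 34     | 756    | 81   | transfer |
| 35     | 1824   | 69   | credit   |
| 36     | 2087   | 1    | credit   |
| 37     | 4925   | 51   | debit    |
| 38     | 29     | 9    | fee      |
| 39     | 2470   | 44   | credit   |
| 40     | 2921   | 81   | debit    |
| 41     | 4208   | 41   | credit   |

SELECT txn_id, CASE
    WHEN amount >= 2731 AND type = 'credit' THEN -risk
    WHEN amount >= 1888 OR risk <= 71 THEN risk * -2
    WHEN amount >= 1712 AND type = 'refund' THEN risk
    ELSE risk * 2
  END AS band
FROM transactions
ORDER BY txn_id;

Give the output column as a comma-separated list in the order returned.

txn_id=30: amount >= 1888 OR risk <= 71 → -24
txn_id=31: ELSE → 200
txn_id=32: amount >= 1888 OR risk <= 71 → -90
txn_id=33: amount >= 1888 OR risk <= 71 → -124
txn_id=34: ELSE → 162
txn_id=35: amount >= 1888 OR risk <= 71 → -138
txn_id=36: amount >= 1888 OR risk <= 71 → -2
txn_id=37: amount >= 1888 OR risk <= 71 → -102
txn_id=38: amount >= 1888 OR risk <= 71 → -18
txn_id=39: amount >= 1888 OR risk <= 71 → -88
txn_id=40: amount >= 1888 OR risk <= 71 → -162
txn_id=41: amount >= 2731 AND type = 'credit' → -41

-24, 200, -90, -124, 162, -138, -2, -102, -18, -88, -162, -41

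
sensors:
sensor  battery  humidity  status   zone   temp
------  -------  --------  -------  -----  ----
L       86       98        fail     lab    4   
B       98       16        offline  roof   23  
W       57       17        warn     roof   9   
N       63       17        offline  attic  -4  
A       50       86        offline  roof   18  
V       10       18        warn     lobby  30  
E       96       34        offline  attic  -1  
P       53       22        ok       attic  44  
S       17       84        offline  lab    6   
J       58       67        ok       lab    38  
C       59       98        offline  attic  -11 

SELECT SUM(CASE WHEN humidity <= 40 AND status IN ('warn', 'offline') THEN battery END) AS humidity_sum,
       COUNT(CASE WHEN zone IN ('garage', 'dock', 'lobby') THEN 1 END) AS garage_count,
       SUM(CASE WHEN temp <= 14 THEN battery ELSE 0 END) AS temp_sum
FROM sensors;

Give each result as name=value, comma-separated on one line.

humidity_sum=324, garage_count=1, temp_sum=378

[humidity_sum: humidity <= 40 AND status IN ('warn', 'offline')]
sensor=L: ✗
sensor=B: ✓ → 98
sensor=W: ✓ → 57
sensor=N: ✓ → 63
sensor=A: ✗
sensor=V: ✓ → 10
sensor=E: ✓ → 96
sensor=P: ✗
sensor=S: ✗
sensor=J: ✗
sensor=C: ✗
humidity_sum = 98 + 57 + 63 + 10 + 96 = 324
—
[garage_count: zone IN ('garage', 'dock', 'lobby')]
sensor=L: ✗
sensor=B: ✗
sensor=W: ✗
sensor=N: ✗
sensor=A: ✗
sensor=V: ✓ → 1
sensor=E: ✗
sensor=P: ✗
sensor=S: ✗
sensor=J: ✗
sensor=C: ✗
garage_count = COUNT(1) = 1
—
[temp_sum: temp <= 14]
sensor=L: ✓ → 86
sensor=B: ✗
sensor=W: ✓ → 57
sensor=N: ✓ → 63
sensor=A: ✗
sensor=V: ✗
sensor=E: ✓ → 96
sensor=P: ✗
sensor=S: ✓ → 17
sensor=J: ✗
sensor=C: ✓ → 59
temp_sum = 86 + 57 + 63 + 96 + 17 + 59 = 378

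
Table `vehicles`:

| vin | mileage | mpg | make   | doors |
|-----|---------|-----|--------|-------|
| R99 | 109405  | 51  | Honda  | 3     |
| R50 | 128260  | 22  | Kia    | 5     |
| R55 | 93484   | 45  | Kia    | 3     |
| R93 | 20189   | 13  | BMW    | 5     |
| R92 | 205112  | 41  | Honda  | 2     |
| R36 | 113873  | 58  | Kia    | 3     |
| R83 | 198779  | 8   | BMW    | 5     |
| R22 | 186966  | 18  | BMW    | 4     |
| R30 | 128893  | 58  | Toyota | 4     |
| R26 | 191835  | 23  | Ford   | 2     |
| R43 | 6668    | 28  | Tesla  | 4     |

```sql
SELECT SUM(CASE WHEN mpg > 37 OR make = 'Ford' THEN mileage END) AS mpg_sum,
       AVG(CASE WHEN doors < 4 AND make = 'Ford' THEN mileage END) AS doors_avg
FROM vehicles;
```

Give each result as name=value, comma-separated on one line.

mpg_sum=842602, doors_avg=191835

[mpg_sum: mpg > 37 OR make = 'Ford']
vin=R99: ✓ → 109405
vin=R50: ✗
vin=R55: ✓ → 93484
vin=R93: ✗
vin=R92: ✓ → 205112
vin=R36: ✓ → 113873
vin=R83: ✗
vin=R22: ✗
vin=R30: ✓ → 128893
vin=R26: ✓ → 191835
vin=R43: ✗
mpg_sum = 109405 + 93484 + 205112 + 113873 + 128893 + 191835 = 842602
—
[doors_avg: doors < 4 AND make = 'Ford']
vin=R99: ✗
vin=R50: ✗
vin=R55: ✗
vin=R93: ✗
vin=R92: ✗
vin=R36: ✗
vin=R83: ✗
vin=R22: ✗
vin=R30: ✗
vin=R26: ✓ → 191835
vin=R43: ✗
doors_avg = 191835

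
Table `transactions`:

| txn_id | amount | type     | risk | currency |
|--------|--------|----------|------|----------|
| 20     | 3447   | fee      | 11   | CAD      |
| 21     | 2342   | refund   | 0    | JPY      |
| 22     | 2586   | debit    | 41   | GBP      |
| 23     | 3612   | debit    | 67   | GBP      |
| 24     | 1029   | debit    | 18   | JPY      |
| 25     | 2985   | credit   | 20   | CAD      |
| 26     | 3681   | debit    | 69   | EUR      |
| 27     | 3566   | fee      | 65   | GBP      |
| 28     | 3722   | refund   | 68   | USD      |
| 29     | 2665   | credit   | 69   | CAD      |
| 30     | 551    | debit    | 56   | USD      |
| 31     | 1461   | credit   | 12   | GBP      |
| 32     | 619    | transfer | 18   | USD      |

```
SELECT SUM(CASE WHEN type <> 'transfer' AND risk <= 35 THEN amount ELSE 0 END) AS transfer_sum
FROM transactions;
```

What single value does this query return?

txn_id=20: ✓ → 3447
txn_id=21: ✓ → 2342
txn_id=22: ✗
txn_id=23: ✗
txn_id=24: ✓ → 1029
txn_id=25: ✓ → 2985
txn_id=26: ✗
txn_id=27: ✗
txn_id=28: ✗
txn_id=29: ✗
txn_id=30: ✗
txn_id=31: ✓ → 1461
txn_id=32: ✗
transfer_sum = 3447 + 2342 + 1029 + 2985 + 1461 = 11264

11264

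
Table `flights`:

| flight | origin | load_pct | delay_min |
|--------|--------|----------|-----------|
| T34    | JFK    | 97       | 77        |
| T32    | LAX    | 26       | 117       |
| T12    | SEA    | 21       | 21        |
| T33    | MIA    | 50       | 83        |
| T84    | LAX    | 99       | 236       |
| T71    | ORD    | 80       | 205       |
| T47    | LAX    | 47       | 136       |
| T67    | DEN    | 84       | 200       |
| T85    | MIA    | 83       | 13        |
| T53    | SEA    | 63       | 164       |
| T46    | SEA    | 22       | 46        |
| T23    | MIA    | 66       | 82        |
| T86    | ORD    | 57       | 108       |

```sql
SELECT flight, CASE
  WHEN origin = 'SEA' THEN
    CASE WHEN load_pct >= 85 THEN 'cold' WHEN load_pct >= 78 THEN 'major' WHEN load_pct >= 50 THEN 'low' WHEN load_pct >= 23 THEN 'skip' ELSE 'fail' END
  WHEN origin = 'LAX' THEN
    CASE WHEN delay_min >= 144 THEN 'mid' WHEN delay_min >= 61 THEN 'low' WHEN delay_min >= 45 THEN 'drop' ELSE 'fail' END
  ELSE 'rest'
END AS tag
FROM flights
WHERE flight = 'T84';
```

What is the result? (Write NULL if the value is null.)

mid

flight = T84: origin=LAX, load_pct=99, delay_min=236.
origin='LAX' → inner[delay_min >= 144] → mid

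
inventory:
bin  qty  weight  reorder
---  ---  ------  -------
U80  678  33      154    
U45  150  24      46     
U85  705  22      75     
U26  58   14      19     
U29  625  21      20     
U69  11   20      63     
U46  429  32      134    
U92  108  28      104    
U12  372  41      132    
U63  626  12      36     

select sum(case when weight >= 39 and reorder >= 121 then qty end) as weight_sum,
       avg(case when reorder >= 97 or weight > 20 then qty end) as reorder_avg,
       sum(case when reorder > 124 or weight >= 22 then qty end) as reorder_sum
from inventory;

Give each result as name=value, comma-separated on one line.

weight_sum=372, reorder_avg=438.1428571429, reorder_sum=2442

[weight_sum: weight >= 39 and reorder >= 121]
bin=U80: ✗
bin=U45: ✗
bin=U85: ✗
bin=U26: ✗
bin=U29: ✗
bin=U69: ✗
bin=U46: ✗
bin=U92: ✗
bin=U12: ✓ → 372
bin=U63: ✗
weight_sum = 372
—
[reorder_avg: reorder >= 97 or weight > 20]
bin=U80: ✓ → 678
bin=U45: ✓ → 150
bin=U85: ✓ → 705
bin=U26: ✗
bin=U29: ✓ → 625
bin=U69: ✗
bin=U46: ✓ → 429
bin=U92: ✓ → 108
bin=U12: ✓ → 372
bin=U63: ✗
reorder_avg = (678 + 150 + 705 + 625 + 429 + 108 + 372) / 7 = 438.1428571429
—
[reorder_sum: reorder > 124 or weight >= 22]
bin=U80: ✓ → 678
bin=U45: ✓ → 150
bin=U85: ✓ → 705
bin=U26: ✗
bin=U29: ✗
bin=U69: ✗
bin=U46: ✓ → 429
bin=U92: ✓ → 108
bin=U12: ✓ → 372
bin=U63: ✗
reorder_sum = 678 + 150 + 705 + 429 + 108 + 372 = 2442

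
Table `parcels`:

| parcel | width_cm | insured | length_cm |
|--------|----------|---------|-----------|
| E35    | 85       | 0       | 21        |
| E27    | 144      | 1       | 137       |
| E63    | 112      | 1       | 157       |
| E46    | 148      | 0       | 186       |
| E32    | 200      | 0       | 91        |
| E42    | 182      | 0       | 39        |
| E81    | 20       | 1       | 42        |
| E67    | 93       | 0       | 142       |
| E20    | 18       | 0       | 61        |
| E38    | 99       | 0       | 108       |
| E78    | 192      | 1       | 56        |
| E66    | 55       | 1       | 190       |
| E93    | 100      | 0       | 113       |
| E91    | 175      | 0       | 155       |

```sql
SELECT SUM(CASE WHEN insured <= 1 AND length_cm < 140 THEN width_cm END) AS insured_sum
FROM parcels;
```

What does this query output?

parcel=E35: ✓ → 85
parcel=E27: ✓ → 144
parcel=E63: ✗
parcel=E46: ✗
parcel=E32: ✓ → 200
parcel=E42: ✓ → 182
parcel=E81: ✓ → 20
parcel=E67: ✗
parcel=E20: ✓ → 18
parcel=E38: ✓ → 99
parcel=E78: ✓ → 192
parcel=E66: ✗
parcel=E93: ✓ → 100
parcel=E91: ✗
insured_sum = 85 + 144 + 200 + 182 + 20 + 18 + 99 + 192 + 100 = 1040

1040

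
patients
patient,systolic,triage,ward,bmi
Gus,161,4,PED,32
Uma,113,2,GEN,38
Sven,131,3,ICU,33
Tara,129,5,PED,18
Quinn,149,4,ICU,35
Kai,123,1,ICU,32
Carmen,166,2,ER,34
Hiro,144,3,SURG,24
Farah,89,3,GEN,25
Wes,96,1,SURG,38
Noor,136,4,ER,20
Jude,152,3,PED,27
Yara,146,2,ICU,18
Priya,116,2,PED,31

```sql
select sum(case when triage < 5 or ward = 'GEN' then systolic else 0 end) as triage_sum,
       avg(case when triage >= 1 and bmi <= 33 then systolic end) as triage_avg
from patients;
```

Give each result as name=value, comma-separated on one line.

[triage_sum: triage < 5 or ward = 'GEN']
patient=Gus: ✓ → 161
patient=Uma: ✓ → 113
patient=Sven: ✓ → 131
patient=Tara: ✗
patient=Quinn: ✓ → 149
patient=Kai: ✓ → 123
patient=Carmen: ✓ → 166
patient=Hiro: ✓ → 144
patient=Farah: ✓ → 89
patient=Wes: ✓ → 96
patient=Noor: ✓ → 136
patient=Jude: ✓ → 152
patient=Yara: ✓ → 146
patient=Priya: ✓ → 116
triage_sum = 161 + 113 + 131 + 149 + 123 + 166 + 144 + 89 + 96 + 136 + 152 + 146 + 116 = 1722
—
[triage_avg: triage >= 1 and bmi <= 33]
patient=Gus: ✓ → 161
patient=Uma: ✗
patient=Sven: ✓ → 131
patient=Tara: ✓ → 129
patient=Quinn: ✗
patient=Kai: ✓ → 123
patient=Carmen: ✗
patient=Hiro: ✓ → 144
patient=Farah: ✓ → 89
patient=Wes: ✗
patient=Noor: ✓ → 136
patient=Jude: ✓ → 152
patient=Yara: ✓ → 146
patient=Priya: ✓ → 116
triage_avg = (161 + 131 + 129 + 123 + 144 + 89 + 136 + 152 + 146 + 116) / 10 = 132.7

triage_sum=1722, triage_avg=132.7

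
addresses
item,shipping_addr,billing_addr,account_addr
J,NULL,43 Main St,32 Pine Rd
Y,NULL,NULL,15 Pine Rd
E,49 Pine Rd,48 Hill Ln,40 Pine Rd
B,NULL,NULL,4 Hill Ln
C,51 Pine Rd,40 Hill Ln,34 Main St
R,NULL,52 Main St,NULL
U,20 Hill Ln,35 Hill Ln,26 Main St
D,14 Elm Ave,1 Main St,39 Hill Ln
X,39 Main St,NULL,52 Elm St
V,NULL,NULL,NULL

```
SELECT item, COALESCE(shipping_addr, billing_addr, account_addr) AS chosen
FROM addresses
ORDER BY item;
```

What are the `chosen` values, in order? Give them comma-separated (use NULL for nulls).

4 Hill Ln, 51 Pine Rd, 14 Elm Ave, 49 Pine Rd, 43 Main St, 52 Main St, 20 Hill Ln, NULL, 39 Main St, 15 Pine Rd

item=B: shipping_addr=NULL, billing_addr=NULL, account_addr=4 Hill Ln → 4 Hill Ln
item=C: shipping_addr=51 Pine Rd → 51 Pine Rd
item=D: shipping_addr=14 Elm Ave → 14 Elm Ave
item=E: shipping_addr=49 Pine Rd → 49 Pine Rd
item=J: shipping_addr=NULL, billing_addr=43 Main St → 43 Main St
item=R: shipping_addr=NULL, billing_addr=52 Main St → 52 Main St
item=U: shipping_addr=20 Hill Ln → 20 Hill Ln
item=V: shipping_addr=NULL, billing_addr=NULL, account_addr=NULL (all NULL) → NULL
item=X: shipping_addr=39 Main St → 39 Main St
item=Y: shipping_addr=NULL, billing_addr=NULL, account_addr=15 Pine Rd → 15 Pine Rd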